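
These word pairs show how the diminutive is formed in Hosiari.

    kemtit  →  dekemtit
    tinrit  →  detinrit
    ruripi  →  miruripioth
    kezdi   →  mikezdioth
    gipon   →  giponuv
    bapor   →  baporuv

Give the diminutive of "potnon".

potnonuv

kemtit and ruripi both have last vowel 'i' yet inflect differently (dekemtit, miruripioth), so the last vowel is not what conditions the rule; the final letter is.
"potnon" ends in -n. The one such stem in the data (gipon → giponuv) adds -uv, so the same rule applies.
So potnon → potnonuv.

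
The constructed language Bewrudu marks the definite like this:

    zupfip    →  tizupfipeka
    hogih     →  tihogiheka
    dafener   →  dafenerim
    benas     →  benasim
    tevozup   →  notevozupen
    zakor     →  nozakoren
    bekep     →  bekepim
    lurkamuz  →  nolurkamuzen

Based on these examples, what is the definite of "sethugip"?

tisethugipeka

"sethugip" has last vowel 'i'. The stems whose last vowel is 'i' (hogih → tihogiheka, zupfip → tizupfipeka) add ti- … -eka around the stem.
So sethugip → tisethugipeka.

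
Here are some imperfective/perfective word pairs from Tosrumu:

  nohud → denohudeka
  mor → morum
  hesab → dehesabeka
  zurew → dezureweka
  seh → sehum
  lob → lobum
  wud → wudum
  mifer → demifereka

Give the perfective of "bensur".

debensureka

"bensur" has 2 vowels. The stems with 2 vowels (mifer → demifereka, hesab → dehesabeka, nohud → denohudeka) add de- … -eka around the stem.
So bensur → debensureka.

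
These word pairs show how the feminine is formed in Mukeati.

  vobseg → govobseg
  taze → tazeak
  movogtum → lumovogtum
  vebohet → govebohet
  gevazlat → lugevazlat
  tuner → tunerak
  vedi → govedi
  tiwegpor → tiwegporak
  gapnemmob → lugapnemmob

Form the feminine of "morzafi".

lumorzafi

"morzafi" begins with m-. The one such stem in the data (movogtum → lumovogtum) adds the prefix lu-, so the same rule applies.
So morzafi → lumorzafi.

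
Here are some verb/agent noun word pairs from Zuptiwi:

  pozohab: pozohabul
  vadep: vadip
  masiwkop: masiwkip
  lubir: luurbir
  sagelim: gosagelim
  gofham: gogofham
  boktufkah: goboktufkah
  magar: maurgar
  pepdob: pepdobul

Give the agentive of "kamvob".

kamvobul

pozohab and magar both have last vowel 'a' yet inflect differently (pozohabul, maurgar), so the last vowel is not what conditions the rule; the final letter is.
"kamvob" ends in -b. The stems ending in -b (pepdob → pepdobul, pozohab → pozohabul) add -ul.
So kamvob → kamvobul.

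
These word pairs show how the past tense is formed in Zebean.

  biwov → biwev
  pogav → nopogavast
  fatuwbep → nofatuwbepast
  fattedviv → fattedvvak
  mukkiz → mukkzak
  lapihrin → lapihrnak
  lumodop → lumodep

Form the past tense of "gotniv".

"gotniv" has last vowel 'i'. The stems whose last vowel is 'i' (mukkiz → mukkzak, fattedviv → fattedvvak, lapihrin → lapihrnak) delete the last vowel and add -ak.
So gotniv → gotnvak.

gotnvak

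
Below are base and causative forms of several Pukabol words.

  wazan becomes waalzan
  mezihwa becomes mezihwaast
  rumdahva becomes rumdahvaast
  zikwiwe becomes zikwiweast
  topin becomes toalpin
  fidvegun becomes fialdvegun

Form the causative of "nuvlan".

nualvlan

mezihwa and wazan both have last vowel 'a' yet inflect differently (mezihwaast, waalzan), so the last vowel is not what conditions the rule; whether the stem ends in a vowel or a consonant is.
"nuvlan" ends in a consonant. The stems ending in a consonant (fidvegun → fialdvegun, wazan → waalzan, topin → toalpin) insert -al- after the first vowel.
The other pattern: stems ending in a vowel add -ast.
So nuvlan → nualvlan.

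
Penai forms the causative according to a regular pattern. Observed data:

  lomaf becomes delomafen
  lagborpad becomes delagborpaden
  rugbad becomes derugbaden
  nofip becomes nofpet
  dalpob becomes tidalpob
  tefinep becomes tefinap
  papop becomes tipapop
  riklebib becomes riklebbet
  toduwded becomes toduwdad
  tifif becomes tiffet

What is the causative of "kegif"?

tefinep and nofip both end in -p yet inflect differently (tefinap, nofpet), so the final letter is not what conditions the rule; the last vowel is.
"kegif" has last vowel 'i'. The stems whose last vowel is 'i' (nofip → nofpet, riklebib → riklebbet, tifif → tiffet) delete the last vowel and add -et.
The other patterns: stems whose last vowel is 'e' change the last vowel to 'a'; stems whose last vowel is 'a' add de- … -en around the stem; stems whose last vowel is 'o' add the prefix ti-.
So kegif → kegfet.

kegfet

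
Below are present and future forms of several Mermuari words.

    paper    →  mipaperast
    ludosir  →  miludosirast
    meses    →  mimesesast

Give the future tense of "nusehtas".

minusehtasast

Every pair shown (paper → mipaperast, ludosir → miludosirast, meses → mimesesast) follows the same rule: add mi- … -ast around the stem.
So nusehtas → minusehtasast.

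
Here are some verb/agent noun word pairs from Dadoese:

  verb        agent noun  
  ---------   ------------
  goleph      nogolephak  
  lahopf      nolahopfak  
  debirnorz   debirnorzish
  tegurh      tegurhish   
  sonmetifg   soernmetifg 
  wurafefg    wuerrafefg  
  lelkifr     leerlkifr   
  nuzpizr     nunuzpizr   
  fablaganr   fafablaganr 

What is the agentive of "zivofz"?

ziervofz

goleph and tegurh both end in -h yet inflect differently (nogolephak, tegurhish), so the final letter is not what conditions the rule; the second-to-last letter is.
"zivofz" has second-to-last letter 'f'. The stems whose second-to-last letter is 'f' (sonmetifg → soernmetifg, wurafefg → wuerrafefg, lelkifr → leerlkifr) insert -er- after the first vowel.
The other patterns: stems whose second-to-last letter is 'p' add no- … -ak around the stem; stems whose second-to-last letter is 'r' add -ish; stems whose second-to-last letter is 'n' or 'z' repeat the first consonant+vowel as a prefix.
So zivofz → ziervofz.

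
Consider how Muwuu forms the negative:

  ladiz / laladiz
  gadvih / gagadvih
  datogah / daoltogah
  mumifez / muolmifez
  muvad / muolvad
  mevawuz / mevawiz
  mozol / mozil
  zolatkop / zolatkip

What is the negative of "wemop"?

gadvih and datogah both end in -h yet inflect differently (gagadvih, daoltogah), so the final letter is not what conditions the rule; the last vowel is.
"wemop" has last vowel 'o'. The stems whose last vowel is 'o' (mozol → mozil, zolatkop → zolatkip) change the last vowel to 'i'.
The other patterns: stems whose last vowel is 'i' repeat the first consonant+vowel as a prefix; stems whose last vowel is 'a' or 'e' insert -ol- after the first vowel.
So wemop → wemip.

wemip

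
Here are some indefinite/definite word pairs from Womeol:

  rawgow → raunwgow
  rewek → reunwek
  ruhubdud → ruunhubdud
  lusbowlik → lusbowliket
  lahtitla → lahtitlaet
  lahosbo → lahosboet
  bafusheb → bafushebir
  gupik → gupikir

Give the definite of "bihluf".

bihlufir

rewek and lusbowlik both end in -k yet inflect differently (reunwek, lusbowliket), so the final letter is not what conditions the rule; the first letter is.
"bihluf" begins with b-. The one such stem in the data (bafusheb → bafushebir) adds -ir, so the same rule applies.
The other patterns: stems beginning with r- insert -un- after the first vowel; stems beginning with l- add -et.
So bihluf → bihlufir.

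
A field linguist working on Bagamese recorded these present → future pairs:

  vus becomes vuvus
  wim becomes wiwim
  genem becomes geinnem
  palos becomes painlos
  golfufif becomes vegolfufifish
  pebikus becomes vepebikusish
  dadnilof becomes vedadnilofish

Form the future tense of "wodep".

"wodep" has 2 vowels. The stems with 2 vowels (genem → geinnem, palos → painlos) insert -in- after the first vowel.
So wodep → woindep.

woindep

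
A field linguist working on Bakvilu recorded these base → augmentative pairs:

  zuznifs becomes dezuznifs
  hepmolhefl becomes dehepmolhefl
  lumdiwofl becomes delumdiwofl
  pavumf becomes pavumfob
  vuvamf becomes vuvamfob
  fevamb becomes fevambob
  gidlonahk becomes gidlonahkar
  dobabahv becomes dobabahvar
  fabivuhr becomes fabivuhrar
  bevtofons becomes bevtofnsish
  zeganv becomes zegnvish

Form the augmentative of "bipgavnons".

bipgavnnsish

zuznifs and bevtofons both end in -s yet inflect differently (dezuznifs, bevtofnsish), so the final letter is not what conditions the rule; the second-to-last letter is.
"bipgavnons" has second-to-last letter 'n'. The stems whose second-to-last letter is 'n' (bevtofons → bevtofnsish, zeganv → zegnvish) delete the last vowel and add -ish.
So bipgavnons → bipgavnnsish.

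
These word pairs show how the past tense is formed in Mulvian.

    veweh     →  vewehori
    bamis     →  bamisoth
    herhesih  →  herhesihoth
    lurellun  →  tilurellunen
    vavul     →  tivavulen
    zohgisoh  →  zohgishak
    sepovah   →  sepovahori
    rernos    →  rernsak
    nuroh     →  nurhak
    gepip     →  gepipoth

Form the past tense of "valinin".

valininoth

herhesih and veweh both end in -h yet inflect differently (herhesihoth, vewehori), so the final letter is not what conditions the rule; the last vowel is.
"valinin" has last vowel 'i'. The stems whose last vowel is 'i' (herhesih → herhesihoth, gepip → gepipoth, bamis → bamisoth) add -oth.
The other patterns: stems whose last vowel is 'u' add ti- … -en around the stem; stems whose last vowel is 'a' or 'e' add -ori; stems whose last vowel is 'o' delete the last vowel and add -ak.
So valinin → valininoth.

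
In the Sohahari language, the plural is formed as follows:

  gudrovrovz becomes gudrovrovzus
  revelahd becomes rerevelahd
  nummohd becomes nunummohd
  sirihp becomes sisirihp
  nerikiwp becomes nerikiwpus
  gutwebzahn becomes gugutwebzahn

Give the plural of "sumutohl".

sirihp and nerikiwp both end in -p yet inflect differently (sisirihp, nerikiwpus), so the final letter is not what conditions the rule; the second-to-last letter is.
"sumutohl" has second-to-last letter 'h'. The stems whose second-to-last letter is 'h' (nummohd → nunummohd, gutwebzahn → gugutwebzahn, revelahd → rerevelahd) repeat the first consonant+vowel as a prefix.
So sumutohl → susumutohl.

susumutohl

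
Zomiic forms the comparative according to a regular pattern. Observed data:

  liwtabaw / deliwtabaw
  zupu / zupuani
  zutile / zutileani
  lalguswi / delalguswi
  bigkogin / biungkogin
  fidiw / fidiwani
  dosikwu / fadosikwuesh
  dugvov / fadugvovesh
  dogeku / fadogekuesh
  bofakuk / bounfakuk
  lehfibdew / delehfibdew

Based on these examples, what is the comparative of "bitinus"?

biuntinus

dosikwu and zupu both end in -u yet inflect differently (fadosikwuesh, zupuani), so the final letter is not what conditions the rule; the first letter is.
"bitinus" begins with b-. The stems beginning with b- (bigkogin → biungkogin, bofakuk → bounfakuk) insert -un- after the first vowel.
So bitinus → biuntinus.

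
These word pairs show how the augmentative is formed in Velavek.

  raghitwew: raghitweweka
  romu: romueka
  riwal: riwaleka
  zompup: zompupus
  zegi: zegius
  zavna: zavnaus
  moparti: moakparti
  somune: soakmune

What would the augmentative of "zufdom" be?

zegi and moparti both end in -i yet inflect differently (zegius, moakparti), so the final letter is not what conditions the rule; the first letter is.
"zufdom" begins with z-. The stems beginning with z- (zompup → zompupus, zegi → zegius, zavna → zavnaus) add -us.
The other patterns: stems beginning with r- add -eka; stems beginning with m- or s- insert -ak- after the first vowel.
So zufdom → zufdomus.

zufdomus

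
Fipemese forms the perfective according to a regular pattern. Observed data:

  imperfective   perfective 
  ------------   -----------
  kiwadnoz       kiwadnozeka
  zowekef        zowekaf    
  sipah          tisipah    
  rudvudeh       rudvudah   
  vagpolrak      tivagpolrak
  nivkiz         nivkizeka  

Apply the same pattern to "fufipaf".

tifufipaf

rudvudeh and sipah both end in -h yet inflect differently (rudvudah, tisipah), so the final letter is not what conditions the rule; the last vowel is.
"fufipaf" has last vowel 'a'. The stems whose last vowel is 'a' (sipah → tisipah, vagpolrak → tivagpolrak) add the prefix ti-.
So fufipaf → tifufipaf.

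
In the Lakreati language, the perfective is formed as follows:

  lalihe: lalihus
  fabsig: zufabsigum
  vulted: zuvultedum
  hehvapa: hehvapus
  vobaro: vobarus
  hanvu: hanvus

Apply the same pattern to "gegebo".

lalihe and vulted both have last vowel 'e' yet inflect differently (lalihus, zuvultedum), so the last vowel is not what conditions the rule; whether the stem ends in a vowel or a consonant is.
"gegebo" ends in a vowel. The stems ending in a vowel (lalihe → lalihus, hehvapa → hehvapus, vobaro → vobarus) drop the final letter and add -us.
The other pattern: stems ending in a consonant add zu- … -um around the stem.
So gegebo → gegebus.

gegebus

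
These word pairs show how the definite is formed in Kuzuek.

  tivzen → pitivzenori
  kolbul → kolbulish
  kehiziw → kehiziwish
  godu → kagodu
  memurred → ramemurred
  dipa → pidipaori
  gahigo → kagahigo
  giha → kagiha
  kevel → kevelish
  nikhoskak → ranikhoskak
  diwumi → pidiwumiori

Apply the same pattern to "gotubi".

kagotubi

giha and dipa both end in -a yet inflect differently (kagiha, pidipaori), so the final letter is not what conditions the rule; the first letter is.
"gotubi" begins with g-. The stems beginning with g- (godu → kagodu, gahigo → kagahigo, giha → kagiha) add the prefix ka-.
So gotubi → kagotubi.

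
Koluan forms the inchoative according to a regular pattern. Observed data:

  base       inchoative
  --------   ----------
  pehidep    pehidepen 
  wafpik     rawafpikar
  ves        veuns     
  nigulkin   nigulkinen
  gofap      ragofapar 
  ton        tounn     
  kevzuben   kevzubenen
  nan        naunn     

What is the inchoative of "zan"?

zaunn

nan and kevzuben both end in -n yet inflect differently (naunn, kevzubenen), so the final letter is not what conditions the rule; the number of vowels is.
"zan" has 1 vowel. The stems with 1 vowel (ves → veuns, nan → naunn, ton → tounn) insert -un- after the first vowel.
The other patterns: stems with 2 vowels add ra- … -ar around the stem; stems with 3 vowels add -en.
So zan → zaunn.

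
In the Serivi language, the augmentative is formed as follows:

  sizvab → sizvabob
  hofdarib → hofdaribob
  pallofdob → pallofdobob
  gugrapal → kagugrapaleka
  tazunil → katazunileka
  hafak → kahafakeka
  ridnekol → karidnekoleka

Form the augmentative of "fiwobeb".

"fiwobeb" ends in -b. The stems ending in -b (sizvab → sizvabob, hofdarib → hofdaribob, pallofdob → pallofdobob) add -ob.
So fiwobeb → fiwobebob.

fiwobebob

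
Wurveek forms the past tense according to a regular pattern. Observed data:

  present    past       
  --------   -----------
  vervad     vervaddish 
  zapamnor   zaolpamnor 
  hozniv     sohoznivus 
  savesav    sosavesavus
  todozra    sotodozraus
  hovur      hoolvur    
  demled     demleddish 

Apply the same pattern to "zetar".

vervad and savesav both have last vowel 'a' yet inflect differently (vervaddish, sosavesavus), so the last vowel is not what conditions the rule; the final letter is.
"zetar" ends in -r. The stems ending in -r (hovur → hoolvur, zapamnor → zaolpamnor) insert -ol- after the first vowel.
So zetar → zeoltar.

zeoltar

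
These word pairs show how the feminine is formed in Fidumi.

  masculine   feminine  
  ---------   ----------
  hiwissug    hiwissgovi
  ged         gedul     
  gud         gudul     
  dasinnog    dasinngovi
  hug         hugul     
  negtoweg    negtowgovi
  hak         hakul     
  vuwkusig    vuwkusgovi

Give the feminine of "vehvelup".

"vehvelup" has 3 vowels. The stems with 3 vowels (vuwkusig → vuwkusgovi, dasinnog → dasinngovi, negtoweg → negtowgovi) delete the last vowel and add -ovi.
So vehvelup → vehvelpovi.

vehvelpovi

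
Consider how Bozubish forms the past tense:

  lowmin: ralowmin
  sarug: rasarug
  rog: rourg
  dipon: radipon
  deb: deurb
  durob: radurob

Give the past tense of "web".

deb and durob both end in -b yet inflect differently (deurb, radurob), so the final letter is not what conditions the rule; the number of vowels is.
"web" has 1 vowel. The stems with 1 vowel (rog → rourg, deb → deurb) insert -ur- after the first vowel.
So web → weurb.

weurb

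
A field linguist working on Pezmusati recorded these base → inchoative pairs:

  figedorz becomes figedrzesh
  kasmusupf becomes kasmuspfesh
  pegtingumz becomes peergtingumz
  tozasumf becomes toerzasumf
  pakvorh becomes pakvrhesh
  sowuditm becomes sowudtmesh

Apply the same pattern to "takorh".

takrhesh

tozasumf and kasmusupf both end in -f yet inflect differently (toerzasumf, kasmuspfesh), so the final letter is not what conditions the rule; the second-to-last letter is.
"takorh" has second-to-last letter 'r'. The stems whose second-to-last letter is 'r' (figedorz → figedrzesh, pakvorh → pakvrhesh) delete the last vowel and add -esh.
The other pattern: stems whose second-to-last letter is 'm' insert -er- after the first vowel.
So takorh → takrhesh.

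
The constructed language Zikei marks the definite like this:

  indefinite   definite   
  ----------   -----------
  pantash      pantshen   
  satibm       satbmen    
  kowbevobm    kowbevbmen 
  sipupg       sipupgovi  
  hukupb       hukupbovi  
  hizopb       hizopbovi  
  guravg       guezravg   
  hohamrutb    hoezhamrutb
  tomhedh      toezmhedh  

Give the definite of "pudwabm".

pudwbmen

"pudwabm" has second-to-last letter 'b'. The stems whose second-to-last letter is 'b' (satibm → satbmen, kowbevobm → kowbevbmen) delete the last vowel and add -en.
The other patterns: stems whose second-to-last letter is 'p' add -ovi; stems whose second-to-last letter is 'd', 't' or 'v' insert -ez- after the first vowel.
So pudwabm → pudwbmen.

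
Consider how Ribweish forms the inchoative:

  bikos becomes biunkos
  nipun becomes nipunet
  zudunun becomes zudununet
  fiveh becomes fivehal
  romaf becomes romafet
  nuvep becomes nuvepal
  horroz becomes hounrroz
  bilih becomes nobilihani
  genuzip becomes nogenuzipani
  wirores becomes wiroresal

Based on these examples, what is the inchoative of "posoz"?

pounsoz

genuzip and nuvep both end in -p yet inflect differently (nogenuzipani, nuvepal), so the final letter is not what conditions the rule; the last vowel is.
"posoz" has last vowel 'o'. The stems whose last vowel is 'o' (horroz → hounrroz, bikos → biunkos) insert -un- after the first vowel.
The other patterns: stems whose last vowel is 'i' add no- … -ani around the stem; stems whose last vowel is 'e' add -al; stems whose last vowel is 'a' or 'u' add -et.
So posoz → pounsoz.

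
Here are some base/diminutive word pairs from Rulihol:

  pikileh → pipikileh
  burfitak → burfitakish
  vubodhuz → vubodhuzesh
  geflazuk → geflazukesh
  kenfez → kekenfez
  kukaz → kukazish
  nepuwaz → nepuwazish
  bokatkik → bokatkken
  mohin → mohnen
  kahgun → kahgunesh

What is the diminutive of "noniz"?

nepuwaz and kenfez both end in -z yet inflect differently (nepuwazish, kekenfez), so the final letter is not what conditions the rule; the last vowel is.
"noniz" has last vowel 'i'. The stems whose last vowel is 'i' (mohin → mohnen, bokatkik → bokatkken) delete the last vowel and add -en.
The other patterns: stems whose last vowel is 'a' add -ish; stems whose last vowel is 'e' repeat the first consonant+vowel as a prefix; stems whose last vowel is 'u' add -esh.
So noniz → nonzen.

nonzen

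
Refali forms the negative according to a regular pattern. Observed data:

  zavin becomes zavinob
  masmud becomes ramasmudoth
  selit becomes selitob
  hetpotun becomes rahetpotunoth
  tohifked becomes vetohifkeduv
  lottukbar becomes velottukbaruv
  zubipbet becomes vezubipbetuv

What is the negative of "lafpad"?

velafpaduv

zavin and hetpotun both end in -n yet inflect differently (zavinob, rahetpotunoth), so the final letter is not what conditions the rule; the last vowel is.
"lafpad" has last vowel 'a'. The one such stem in the data (lottukbar → velottukbaruv) adds ve- … -uv around the stem, so the same rule applies.
The other patterns: stems whose last vowel is 'i' add -ob; stems whose last vowel is 'u' add ra- … -oth around the stem.
So lafpad → velafpaduv.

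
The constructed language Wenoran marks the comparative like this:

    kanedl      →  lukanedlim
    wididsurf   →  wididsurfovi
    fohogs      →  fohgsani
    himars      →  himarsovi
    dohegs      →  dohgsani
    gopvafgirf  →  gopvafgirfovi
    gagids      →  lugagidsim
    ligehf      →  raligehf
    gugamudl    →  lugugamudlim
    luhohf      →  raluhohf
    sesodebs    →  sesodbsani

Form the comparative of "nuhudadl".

lunuhudadlim

ligehf and gopvafgirf both end in -f yet inflect differently (raligehf, gopvafgirfovi), so the final letter is not what conditions the rule; the second-to-last letter is.
"nuhudadl" has second-to-last letter 'd'. The stems whose second-to-last letter is 'd' (kanedl → lukanedlim, gagids → lugagidsim, gugamudl → lugugamudlim) add lu- … -im around the stem.
The other patterns: stems whose second-to-last letter is 'h' add the prefix ra-; stems whose second-to-last letter is 'r' add -ovi; stems whose second-to-last letter is 'b' or 'g' delete the last vowel and add -ani.
So nuhudadl → lunuhudadlim.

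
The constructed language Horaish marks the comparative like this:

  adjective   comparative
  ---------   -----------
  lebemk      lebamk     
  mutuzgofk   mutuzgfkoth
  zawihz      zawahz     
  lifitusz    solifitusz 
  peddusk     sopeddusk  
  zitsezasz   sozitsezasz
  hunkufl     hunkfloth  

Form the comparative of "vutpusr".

mutuzgofk and peddusk both end in -k yet inflect differently (mutuzgfkoth, sopeddusk), so the final letter is not what conditions the rule; the second-to-last letter is.
"vutpusr" has second-to-last letter 's'. The stems whose second-to-last letter is 's' (peddusk → sopeddusk, lifitusz → solifitusz, zitsezasz → sozitsezasz) add the prefix so-.
So vutpusr → sovutpusr.

sovutpusr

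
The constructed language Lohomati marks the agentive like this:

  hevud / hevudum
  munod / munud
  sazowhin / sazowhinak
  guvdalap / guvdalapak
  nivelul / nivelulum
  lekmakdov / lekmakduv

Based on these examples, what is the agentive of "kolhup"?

munod and hevud both end in -d yet inflect differently (munud, hevudum), so the final letter is not what conditions the rule; the last vowel is.
"kolhup" has last vowel 'u'. The stems whose last vowel is 'u' (nivelul → nivelulum, hevud → hevudum) add -um.
So kolhup → kolhupum.

kolhupum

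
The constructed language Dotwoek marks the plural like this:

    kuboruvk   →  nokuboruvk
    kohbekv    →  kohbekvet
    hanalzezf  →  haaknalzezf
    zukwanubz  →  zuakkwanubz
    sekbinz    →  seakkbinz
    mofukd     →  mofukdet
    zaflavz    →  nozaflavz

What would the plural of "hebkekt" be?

"hebkekt" has second-to-last letter 'k'. The stems whose second-to-last letter is 'k' (mofukd → mofukdet, kohbekv → kohbekvet) add -et.
The other patterns: stems whose second-to-last letter is 'v' add the prefix no-; stems whose second-to-last letter is 'b', 'n' or 'z' insert -ak- after the first vowel.
So hebkekt → hebkektet.

hebkektet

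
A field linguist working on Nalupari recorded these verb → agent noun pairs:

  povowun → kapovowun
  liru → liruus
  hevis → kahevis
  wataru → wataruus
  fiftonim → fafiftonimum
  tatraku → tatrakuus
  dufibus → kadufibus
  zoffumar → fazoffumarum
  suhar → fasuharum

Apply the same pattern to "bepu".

bepuus

"bepu" ends in -u. The stems ending in -u (wataru → wataruus, liru → liruus, tatraku → tatrakuus) add -us.
The other patterns: stems ending in -n or -s add the prefix ka-; stems ending in -m or -r add fa- … -um around the stem.
So bepu → bepuus.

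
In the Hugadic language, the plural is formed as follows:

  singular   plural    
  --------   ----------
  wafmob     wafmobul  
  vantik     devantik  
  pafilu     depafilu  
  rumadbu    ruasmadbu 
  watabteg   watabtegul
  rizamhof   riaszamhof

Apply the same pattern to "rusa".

ruassa

"rusa" begins with r-. The stems beginning with r- (rizamhof → riaszamhof, rumadbu → ruasmadbu) insert -as- after the first vowel.
The other patterns: stems beginning with p- or v- add the prefix de-; stems beginning with w- add -ul.
So rusa → ruassa.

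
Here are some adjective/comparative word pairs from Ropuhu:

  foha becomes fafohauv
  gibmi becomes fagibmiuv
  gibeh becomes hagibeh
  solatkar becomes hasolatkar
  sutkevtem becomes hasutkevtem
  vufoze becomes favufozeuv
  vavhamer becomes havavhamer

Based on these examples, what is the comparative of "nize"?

fanizeuv

solatkar and foha both have last vowel 'a' yet inflect differently (hasolatkar, fafohauv), so the last vowel is not what conditions the rule; whether the stem ends in a vowel or a consonant is.
"nize" ends in a vowel. The stems ending in a vowel (gibmi → fagibmiuv, foha → fafohauv, vufoze → favufozeuv) add fa- … -uv around the stem.
The other pattern: stems ending in a consonant add the prefix ha-.
So nize → fanizeuv.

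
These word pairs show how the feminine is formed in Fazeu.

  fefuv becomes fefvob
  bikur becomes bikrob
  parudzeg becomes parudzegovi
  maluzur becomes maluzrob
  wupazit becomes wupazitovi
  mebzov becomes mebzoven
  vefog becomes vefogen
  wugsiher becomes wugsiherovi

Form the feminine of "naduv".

nadvob

fefuv and mebzov both end in -v yet inflect differently (fefvob, mebzoven), so the final letter is not what conditions the rule; the last vowel is.
"naduv" has last vowel 'u'. The stems whose last vowel is 'u' (fefuv → fefvob, maluzur → maluzrob, bikur → bikrob) delete the last vowel and add -ob.
The other patterns: stems whose last vowel is 'o' add -en; stems whose last vowel is 'e' or 'i' add -ovi.
So naduv → nadvob.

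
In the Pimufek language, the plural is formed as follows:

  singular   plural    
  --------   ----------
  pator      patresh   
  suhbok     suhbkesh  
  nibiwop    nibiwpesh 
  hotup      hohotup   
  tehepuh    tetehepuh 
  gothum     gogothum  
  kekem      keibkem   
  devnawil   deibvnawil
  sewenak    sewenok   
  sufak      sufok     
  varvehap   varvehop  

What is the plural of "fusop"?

nibiwop and hotup both end in -p yet inflect differently (nibiwpesh, hohotup), so the final letter is not what conditions the rule; the last vowel is.
"fusop" has last vowel 'o'. The stems whose last vowel is 'o' (pator → patresh, suhbok → suhbkesh, nibiwop → nibiwpesh) delete the last vowel and add -esh.
The other patterns: stems whose last vowel is 'u' repeat the first consonant+vowel as a prefix; stems whose last vowel is 'e' or 'i' insert -ib- after the first vowel; stems whose last vowel is 'a' change the last vowel to 'o'.
So fusop → fuspesh.

fuspesh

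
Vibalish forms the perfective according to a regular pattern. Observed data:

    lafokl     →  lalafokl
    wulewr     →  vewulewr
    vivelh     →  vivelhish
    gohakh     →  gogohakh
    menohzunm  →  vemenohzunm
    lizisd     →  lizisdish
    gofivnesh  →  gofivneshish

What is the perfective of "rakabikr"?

rarakabikr

gofivnesh and gohakh both end in -h yet inflect differently (gofivneshish, gogohakh), so the final letter is not what conditions the rule; the second-to-last letter is.
"rakabikr" has second-to-last letter 'k'. The stems whose second-to-last letter is 'k' (gohakh → gogohakh, lafokl → lalafokl) repeat the first consonant+vowel as a prefix.
The other patterns: stems whose second-to-last letter is 'l' or 's' add -ish; stems whose second-to-last letter is 'n' or 'w' add the prefix ve-.
So rakabikr → rarakabikr.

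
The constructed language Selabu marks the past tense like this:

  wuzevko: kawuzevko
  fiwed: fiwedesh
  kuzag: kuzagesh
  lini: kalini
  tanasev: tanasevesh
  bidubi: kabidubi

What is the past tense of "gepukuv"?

gepukuvesh

tanasev and wuzevko both have 3 vowels yet inflect differently (tanasevesh, kawuzevko), so the number of vowels is not what conditions the rule; whether the stem ends in a vowel or a consonant is.
"gepukuv" ends in a consonant. The stems ending in a consonant (tanasev → tanasevesh, fiwed → fiwedesh, kuzag → kuzagesh) add -esh.
The other pattern: stems ending in a vowel add the prefix ka-.
So gepukuv → gepukuvesh.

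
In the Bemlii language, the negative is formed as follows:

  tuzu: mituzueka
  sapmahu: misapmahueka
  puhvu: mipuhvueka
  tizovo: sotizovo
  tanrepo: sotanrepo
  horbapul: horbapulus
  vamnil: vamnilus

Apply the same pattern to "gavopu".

"gavopu" ends in -u. The stems ending in -u (tuzu → mituzueka, sapmahu → misapmahueka, puhvu → mipuhvueka) add mi- … -eka around the stem.
The other patterns: stems ending in -o add the prefix so-; stems ending in -l add -us.
So gavopu → migavopueka.

migavopueka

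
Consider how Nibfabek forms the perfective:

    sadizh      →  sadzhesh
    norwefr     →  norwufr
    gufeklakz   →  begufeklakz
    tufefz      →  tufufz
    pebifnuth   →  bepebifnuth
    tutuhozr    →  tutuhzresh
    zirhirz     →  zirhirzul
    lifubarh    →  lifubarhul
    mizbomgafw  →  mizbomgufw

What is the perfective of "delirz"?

delirzul

tutuhozr and norwefr both end in -r yet inflect differently (tutuhzresh, norwufr), so the final letter is not what conditions the rule; the second-to-last letter is.
"delirz" has second-to-last letter 'r'. The stems whose second-to-last letter is 'r' (lifubarh → lifubarhul, zirhirz → zirhirzul) add -ul.
So delirz → delirzul.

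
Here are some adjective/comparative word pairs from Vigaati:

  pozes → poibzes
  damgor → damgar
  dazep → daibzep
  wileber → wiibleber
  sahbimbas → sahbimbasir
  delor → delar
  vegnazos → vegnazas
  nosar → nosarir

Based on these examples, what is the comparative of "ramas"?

ramasir

vegnazos and sahbimbas both end in -s yet inflect differently (vegnazas, sahbimbasir), so the final letter is not what conditions the rule; the last vowel is.
"ramas" has last vowel 'a'. The stems whose last vowel is 'a' (sahbimbas → sahbimbasir, nosar → nosarir) add -ir.
The other patterns: stems whose last vowel is 'o' change the last vowel to 'a'; stems whose last vowel is 'e' insert -ib- after the first vowel.
So ramas → ramasir.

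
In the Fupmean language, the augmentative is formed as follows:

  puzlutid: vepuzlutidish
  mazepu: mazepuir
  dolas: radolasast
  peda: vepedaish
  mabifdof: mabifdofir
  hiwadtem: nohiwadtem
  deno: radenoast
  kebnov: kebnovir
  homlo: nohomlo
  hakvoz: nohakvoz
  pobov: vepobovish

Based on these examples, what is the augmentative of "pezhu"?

homlo and deno both end in -o yet inflect differently (nohomlo, radenoast), so the final letter is not what conditions the rule; the first letter is.
"pezhu" begins with p-. The stems beginning with p- (puzlutid → vepuzlutidish, peda → vepedaish, pobov → vepobovish) add ve- … -ish around the stem.
The other patterns: stems beginning with h- add the prefix no-; stems beginning with d- add ra- … -ast around the stem; stems beginning with k- or m- add -ir.
So pezhu → vepezhuish.

vepezhuish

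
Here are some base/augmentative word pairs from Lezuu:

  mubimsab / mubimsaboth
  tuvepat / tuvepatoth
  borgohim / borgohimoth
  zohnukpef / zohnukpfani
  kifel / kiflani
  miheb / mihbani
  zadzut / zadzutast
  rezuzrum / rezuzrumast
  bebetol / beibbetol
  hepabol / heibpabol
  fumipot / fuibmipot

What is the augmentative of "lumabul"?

lumabulast

mubimsab and miheb both end in -b yet inflect differently (mubimsaboth, mihbani), so the final letter is not what conditions the rule; the last vowel is.
"lumabul" has last vowel 'u'. The stems whose last vowel is 'u' (zadzut → zadzutast, rezuzrum → rezuzrumast) add -ast.
So lumabul → lumabulast.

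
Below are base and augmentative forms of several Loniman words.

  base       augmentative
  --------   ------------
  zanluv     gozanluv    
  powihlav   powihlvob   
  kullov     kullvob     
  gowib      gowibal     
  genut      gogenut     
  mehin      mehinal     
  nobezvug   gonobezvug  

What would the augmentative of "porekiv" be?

"porekiv" has last vowel 'i'. The stems whose last vowel is 'i' (mehin → mehinal, gowib → gowibal) add -al.
The other patterns: stems whose last vowel is 'u' add the prefix go-; stems whose last vowel is 'a' or 'o' delete the last vowel and add -ob.
So porekiv → porekival.

porekival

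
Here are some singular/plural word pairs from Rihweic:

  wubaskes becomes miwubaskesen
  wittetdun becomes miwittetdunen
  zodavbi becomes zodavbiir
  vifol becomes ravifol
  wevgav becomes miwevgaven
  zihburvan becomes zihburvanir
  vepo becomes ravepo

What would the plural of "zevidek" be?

wittetdun and zihburvan both end in -n yet inflect differently (miwittetdunen, zihburvanir), so the final letter is not what conditions the rule; the first letter is.
"zevidek" begins with z-. The stems beginning with z- (zodavbi → zodavbiir, zihburvan → zihburvanir) add -ir.
The other patterns: stems beginning with v- add the prefix ra-; stems beginning with w- add mi- … -en around the stem.
So zevidek → zevidekir.

zevidekir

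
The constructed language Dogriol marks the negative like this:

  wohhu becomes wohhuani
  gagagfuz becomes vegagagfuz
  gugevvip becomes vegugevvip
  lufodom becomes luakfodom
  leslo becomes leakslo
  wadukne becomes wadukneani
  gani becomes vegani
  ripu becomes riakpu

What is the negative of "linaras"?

wohhu and ripu both end in -u yet inflect differently (wohhuani, riakpu), so the final letter is not what conditions the rule; the first letter is.
"linaras" begins with l-. The stems beginning with l- (leslo → leakslo, lufodom → luakfodom) insert -ak- after the first vowel.
So linaras → liaknaras.

liaknaras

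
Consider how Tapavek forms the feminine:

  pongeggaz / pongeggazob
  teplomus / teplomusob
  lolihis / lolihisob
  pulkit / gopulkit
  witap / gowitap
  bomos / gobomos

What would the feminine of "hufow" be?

teplomus and bomos both end in -s yet inflect differently (teplomusob, gobomos), so the final letter is not what conditions the rule; the number of vowels is.
"hufow" has 2 vowels. The stems with 2 vowels (pulkit → gopulkit, witap → gowitap, bomos → gobomos) add the prefix go-.
So hufow → gohufow.

gohufow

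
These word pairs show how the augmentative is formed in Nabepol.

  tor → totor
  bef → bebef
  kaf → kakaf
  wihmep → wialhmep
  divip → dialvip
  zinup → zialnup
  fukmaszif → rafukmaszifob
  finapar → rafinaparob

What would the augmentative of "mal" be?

mamal

"mal" has 1 vowel. The stems with 1 vowel (tor → totor, bef → bebef, kaf → kakaf) repeat the first consonant+vowel as a prefix.
So mal → mamal.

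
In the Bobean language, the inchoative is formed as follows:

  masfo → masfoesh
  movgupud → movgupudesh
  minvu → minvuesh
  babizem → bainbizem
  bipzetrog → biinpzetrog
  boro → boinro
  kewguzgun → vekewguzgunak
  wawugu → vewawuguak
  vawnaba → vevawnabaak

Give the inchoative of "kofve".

vekofveak

masfo and boro both end in -o yet inflect differently (masfoesh, boinro), so the final letter is not what conditions the rule; the first letter is.
"kofve" begins with k-. The one such stem in the data (kewguzgun → vekewguzgunak) adds ve- … -ak around the stem, so the same rule applies.
So kofve → vekofveak.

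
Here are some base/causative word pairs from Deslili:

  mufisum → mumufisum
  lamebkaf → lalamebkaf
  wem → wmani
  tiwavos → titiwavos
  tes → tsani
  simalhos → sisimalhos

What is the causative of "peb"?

tiwavos and tes both end in -s yet inflect differently (titiwavos, tsani), so the final letter is not what conditions the rule; the number of vowels is.
"peb" has 1 vowel. The stems with 1 vowel (tes → tsani, wem → wmani) delete the last vowel and add -ani.
The other pattern: stems with 3 vowels repeat the first consonant+vowel as a prefix.
So peb → pbani.

pbani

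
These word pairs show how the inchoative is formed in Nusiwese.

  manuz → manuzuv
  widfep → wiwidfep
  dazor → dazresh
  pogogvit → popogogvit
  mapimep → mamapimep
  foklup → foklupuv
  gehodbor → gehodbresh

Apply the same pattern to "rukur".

foklup and mapimep both end in -p yet inflect differently (foklupuv, mamapimep), so the final letter is not what conditions the rule; the last vowel is.
"rukur" has last vowel 'u'. The stems whose last vowel is 'u' (foklup → foklupuv, manuz → manuzuv) add -uv.
So rukur → rukuruv.

rukuruv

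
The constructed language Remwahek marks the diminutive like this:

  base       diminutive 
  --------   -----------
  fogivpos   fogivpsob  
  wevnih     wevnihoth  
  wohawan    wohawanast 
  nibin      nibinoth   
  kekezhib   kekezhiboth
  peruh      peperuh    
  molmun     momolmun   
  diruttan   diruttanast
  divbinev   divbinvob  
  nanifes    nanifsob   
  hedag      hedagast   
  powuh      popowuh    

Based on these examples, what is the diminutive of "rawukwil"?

rawukwiloth

"rawukwil" has last vowel 'i'. The stems whose last vowel is 'i' (nibin → nibinoth, wevnih → wevnihoth, kekezhib → kekezhiboth) add -oth.
The other patterns: stems whose last vowel is 'e' or 'o' delete the last vowel and add -ob; stems whose last vowel is 'a' add -ast; stems whose last vowel is 'u' repeat the first consonant+vowel as a prefix.
So rawukwil → rawukwiloth.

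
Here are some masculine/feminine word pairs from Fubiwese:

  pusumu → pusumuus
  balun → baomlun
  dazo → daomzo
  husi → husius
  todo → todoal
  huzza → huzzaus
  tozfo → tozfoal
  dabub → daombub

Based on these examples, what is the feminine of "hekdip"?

hekdipus

"hekdip" begins with h-. The stems beginning with h- (husi → husius, huzza → huzzaus) add -us.
The other patterns: stems beginning with t- add -al; stems beginning with b- or d- insert -om- after the first vowel.
So hekdip → hekdipus.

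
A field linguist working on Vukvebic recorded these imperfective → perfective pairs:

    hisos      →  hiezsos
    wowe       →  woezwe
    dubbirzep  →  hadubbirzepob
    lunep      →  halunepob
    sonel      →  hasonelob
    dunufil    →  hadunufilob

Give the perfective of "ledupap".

haledupapob

wowe and dubbirzep both have last vowel 'e' yet inflect differently (woezwe, hadubbirzepob), so the last vowel is not what conditions the rule; the final letter is.
"ledupap" ends in -p. The stems ending in -p (dubbirzep → hadubbirzepob, lunep → halunepob) add ha- … -ob around the stem.
So ledupap → haledupapob.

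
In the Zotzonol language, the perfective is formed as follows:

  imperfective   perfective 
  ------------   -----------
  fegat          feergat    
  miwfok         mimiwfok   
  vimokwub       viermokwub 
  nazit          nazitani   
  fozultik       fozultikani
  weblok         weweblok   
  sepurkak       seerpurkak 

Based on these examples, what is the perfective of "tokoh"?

"tokoh" has last vowel 'o'. The stems whose last vowel is 'o' (weblok → weweblok, miwfok → mimiwfok) repeat the first consonant+vowel as a prefix.
So tokoh → totokoh.

totokoh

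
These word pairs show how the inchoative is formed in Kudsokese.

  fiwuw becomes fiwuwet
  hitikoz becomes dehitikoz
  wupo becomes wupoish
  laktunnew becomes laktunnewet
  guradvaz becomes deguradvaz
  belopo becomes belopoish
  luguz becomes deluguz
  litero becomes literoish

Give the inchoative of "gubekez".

"gubekez" ends in -z. The stems ending in -z (hitikoz → dehitikoz, luguz → deluguz, guradvaz → deguradvaz) add the prefix de-.
The other patterns: stems ending in -w add -et; stems ending in -o add -ish.
So gubekez → degubekez.

degubekez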